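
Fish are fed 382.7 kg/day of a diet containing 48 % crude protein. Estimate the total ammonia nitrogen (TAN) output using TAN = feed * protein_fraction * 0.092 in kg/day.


Protein in feed = 382.7 * 48/100 = 183.696 kg/day
TAN = protein * 0.092 = 183.696 * 0.092 = 16.900032 kg/day

16.900032 kg/day


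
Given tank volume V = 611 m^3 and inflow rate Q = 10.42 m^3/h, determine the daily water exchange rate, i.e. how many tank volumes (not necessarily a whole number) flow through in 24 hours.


Daily flow volume = 10.42 m^3/h * 24 h = 250.08 m^3/day
Exchanges = daily flow / tank volume = 250.08 / 611 = 0.409296 exchanges/day

0.409296 exchanges/day


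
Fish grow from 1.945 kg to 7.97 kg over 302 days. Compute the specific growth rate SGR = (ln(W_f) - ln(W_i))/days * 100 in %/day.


ln(W_f) = ln(7.97) = 2.0756845
ln(W_i) = ln(1.945) = 0.66526198
ln(W_f) - ln(W_i) = 2.0756845 - 0.66526198 = 1.4104225
SGR = 1.4104225 / 302 * 100 = 0.467027 %/day

0.467027 %/day


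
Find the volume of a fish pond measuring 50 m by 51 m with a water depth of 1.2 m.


Base area = L * W = 50 * 51 = 2550 m^2
Volume = area * depth = 2550 * 1.2 = 3060 m^3

3060 m^3


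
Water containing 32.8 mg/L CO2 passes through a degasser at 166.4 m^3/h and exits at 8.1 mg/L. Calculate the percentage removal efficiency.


CO2_out / CO2_in = 8.1 / 32.8 = 0.24695122
Fraction remaining = 0.24695122
efficiency = (1 - 0.24695122) * 100 = 75.3049 %

75.3049 %


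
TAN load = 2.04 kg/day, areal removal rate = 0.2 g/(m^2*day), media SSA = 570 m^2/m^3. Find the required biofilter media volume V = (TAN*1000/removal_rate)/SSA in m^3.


A = 2.04*1000 / 0.2 = 10200 m^2
V = 10200 / 570 = 17.8947

17.8947 m^3


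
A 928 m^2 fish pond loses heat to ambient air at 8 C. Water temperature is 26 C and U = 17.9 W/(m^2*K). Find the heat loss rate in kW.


Temperature difference dT = 26 - 8 = 18 K
Heat loss (W) = U * A * dT = 17.9 * 928 * 18 = 299001.6 W
Convert to kW: 299001.6 / 1000 = 299.0016 kW

299.0016 kW


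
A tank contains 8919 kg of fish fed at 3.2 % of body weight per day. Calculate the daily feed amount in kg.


Feeding rate fraction = 3.2% / 100 = 0.032
Daily feed = 8919 kg * 0.032 = 285.408 kg/day

285.408 kg/day


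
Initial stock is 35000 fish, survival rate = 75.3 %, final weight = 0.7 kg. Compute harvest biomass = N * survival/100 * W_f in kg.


Survivors = 35000 * 75.3/100 = 26355 fish
Harvest biomass = survivors * W_f = 26355 * 0.7 = 18448.5 kg

18448.5 kg


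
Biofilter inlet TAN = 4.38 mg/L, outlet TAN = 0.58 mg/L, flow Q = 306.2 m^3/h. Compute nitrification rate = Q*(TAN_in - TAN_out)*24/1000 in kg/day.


Concentration drop: TAN_in - TAN_out = 4.38 - 0.58 = 3.8 mg/L
Hourly TAN removed = Q * dTAN = 306.2 m^3/h * 3.8 mg/L = 1163.56 g/h  (m^3/h * mg/L = g/h)
Daily TAN removed = 1163.56 * 24 = 27925.44 g/day
Convert to kg/day: 27925.44 / 1000 = 27.92544 kg/day

27.92544 kg/day


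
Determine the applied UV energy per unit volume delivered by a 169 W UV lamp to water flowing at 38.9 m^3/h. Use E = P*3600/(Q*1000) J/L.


Energy delivered per hour = 169 W * 3600 s = 608400 J/h
Volume treated per hour = 38.9 m^3/h * 1000 = 38900 L/h
dose = 608400 / 38900 = 15.6401 J/L

15.6401 J/L


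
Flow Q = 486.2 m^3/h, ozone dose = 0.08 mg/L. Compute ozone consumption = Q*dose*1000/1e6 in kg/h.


O3 demand (mg/h) = Q * dose * 1000 = 486.2 * 0.08 * 1000 = 38896 mg/h
Convert mg to kg: 38896 / 1e6 = 0.038896 kg/h

0.038896 kg/h


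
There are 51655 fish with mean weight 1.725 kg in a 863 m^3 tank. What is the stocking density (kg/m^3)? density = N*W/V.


Total biomass = 51655 fish * 1.725 kg = 89104.875 kg
Density = total biomass / volume = 89104.875 / 863 = 103.25 kg/m^3

103.25 kg/m^3


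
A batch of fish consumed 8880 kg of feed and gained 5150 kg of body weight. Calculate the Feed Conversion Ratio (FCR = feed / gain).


FCR = feed consumed / weight gained
FCR = 8880 kg / 5150 kg = 1.72427

1.72427


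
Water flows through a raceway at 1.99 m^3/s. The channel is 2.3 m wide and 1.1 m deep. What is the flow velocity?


Cross-sectional area = W * d = 2.3 * 1.1 = 2.53 m^2
Velocity = Q / A = 1.99 / 2.53 = 0.786561 m/s

0.786561 m/s


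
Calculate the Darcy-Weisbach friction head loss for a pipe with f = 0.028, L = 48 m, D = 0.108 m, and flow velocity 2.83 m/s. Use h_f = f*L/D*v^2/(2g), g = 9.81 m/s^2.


v^2 = 2.83^2 = 8.0089 m^2/s^2
L/D = 48/0.108 = 444.44444
h_f = f*(L/D)*v^2/(2g) = 0.028 * 444.44444 * 8.0089 / 19.62 = 5.07983 m

5.07983 m


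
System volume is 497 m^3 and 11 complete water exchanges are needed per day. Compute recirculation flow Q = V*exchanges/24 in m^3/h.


Daily recirculation volume = 497 m^3 * 11 = 5467 m^3/day
Flow rate Q = daily volume / 24 h = 5467 / 24 = 227.792 m^3/h

227.792 m^3/h


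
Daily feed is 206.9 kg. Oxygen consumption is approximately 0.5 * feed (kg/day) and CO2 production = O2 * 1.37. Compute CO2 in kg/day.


O2 = 206.9 * 0.5 = 103.45
CO2 = 103.45 * 1.37 = 141.7265

141.7265 kg/day


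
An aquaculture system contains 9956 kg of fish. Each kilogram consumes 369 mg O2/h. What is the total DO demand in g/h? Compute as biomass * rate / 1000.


Total O2 consumption (mg/h) = 9956 kg * 369 mg/(kg*h) = 3673764 mg/h
Convert to g/h: 3673764 / 1000 = 3673.764 g/h

3673.764 g/h


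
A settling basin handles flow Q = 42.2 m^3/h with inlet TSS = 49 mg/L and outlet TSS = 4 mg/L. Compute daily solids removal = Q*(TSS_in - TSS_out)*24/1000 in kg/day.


Concentration drop: TSS_in - TSS_out = 49 - 4 = 45 mg/L
Hourly solids removed = Q * dTSS = 42.2 m^3/h * 45 mg/L = 1899 g/h  (m^3/h * mg/L = g/h)
Daily solids removed = 1899 * 24 = 45576 g/day
Convert g to kg: 45576 / 1000 = 45.576 kg/day

45.576 kg/day


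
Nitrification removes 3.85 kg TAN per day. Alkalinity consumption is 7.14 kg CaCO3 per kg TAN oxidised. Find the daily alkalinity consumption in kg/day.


Alkalinity factor: 7.14 kg CaCO3 consumed per kg TAN nitrified
alk = 3.85 kg TAN * 7.14 = 27.489 kg CaCO3/day

27.489 kg CaCO3/day


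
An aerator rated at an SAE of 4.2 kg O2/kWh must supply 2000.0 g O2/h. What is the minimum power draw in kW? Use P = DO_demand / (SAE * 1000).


SAE in g O2/kWh = 4.2 * 1000 = 4200 g/kWh
P = DO_demand / SAE_g = 2000.0 / 4200 = 0.47619 kW

0.47619 kW


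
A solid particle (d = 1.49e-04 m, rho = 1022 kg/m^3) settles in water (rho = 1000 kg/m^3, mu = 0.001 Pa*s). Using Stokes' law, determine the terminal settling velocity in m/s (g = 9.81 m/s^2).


Density difference: rho_p - rho_f = 1022 - 1000 = 22 kg/m^3
d^2 = (1.49e-04)^2 = 2.2201e-08 m^2
Numerator = (rho_p - rho_f) * g * d^2 = 22 * 9.81 * 2.2201e-08 = 4.7914198e-06
Denominator = 18 * mu = 18 * 0.001 = 0.018
v_s = 4.7914198e-06 / 0.018 = 2.6619e-04 m/s
Check: Re = rho_f * v_s * d / mu = 1000 * 2.6619e-04 * 1.49e-04 / 0.001 = 0.0397 < 1, so Stokes' law applies.

2.6619e-04 m/s


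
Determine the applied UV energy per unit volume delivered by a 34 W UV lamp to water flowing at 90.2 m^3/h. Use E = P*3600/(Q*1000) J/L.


Energy delivered per hour = 34 W * 3600 s = 122400 J/h
Volume treated per hour = 90.2 m^3/h * 1000 = 90200 L/h
dose = 122400 / 90200 = 1.35698 J/L

1.35698 J/L


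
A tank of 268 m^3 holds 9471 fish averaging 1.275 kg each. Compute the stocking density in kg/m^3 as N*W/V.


Total biomass = 9471 fish * 1.275 kg = 12075.525 kg
Density = total biomass / volume = 12075.525 / 268 = 45.0579 kg/m^3

45.0579 kg/m^3


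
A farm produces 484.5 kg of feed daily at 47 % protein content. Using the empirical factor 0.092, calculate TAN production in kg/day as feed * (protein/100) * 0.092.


Protein in feed = 484.5 * 47/100 = 227.715 kg/day
TAN = protein * 0.092 = 227.715 * 0.092 = 20.94978 kg/day

20.94978 kg/day


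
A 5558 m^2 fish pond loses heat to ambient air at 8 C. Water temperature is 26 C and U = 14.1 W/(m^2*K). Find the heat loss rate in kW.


Temperature difference dT = 26 - 8 = 18 K
Heat loss (W) = U * A * dT = 14.1 * 5558 * 18 = 1410620.4 W
Convert to kW: 1410620.4 / 1000 = 1410.6204 kW

1410.6204 kW


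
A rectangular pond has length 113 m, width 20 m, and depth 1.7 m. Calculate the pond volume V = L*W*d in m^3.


Base area = L * W = 113 * 20 = 2260 m^2
Volume = area * depth = 2260 * 1.7 = 3842 m^3

3842 m^3


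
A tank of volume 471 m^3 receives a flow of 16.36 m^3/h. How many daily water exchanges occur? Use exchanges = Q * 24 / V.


Daily flow volume = 16.36 m^3/h * 24 h = 392.64 m^3/day
Exchanges = daily flow / tank volume = 392.64 / 471 = 0.833631 exchanges/day

0.833631 exchanges/day


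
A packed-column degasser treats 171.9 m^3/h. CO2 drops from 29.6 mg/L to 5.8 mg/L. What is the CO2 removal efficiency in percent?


CO2_out / CO2_in = 5.8 / 29.6 = 0.19594595
Fraction remaining = 0.19594595
efficiency = (1 - 0.19594595) * 100 = 80.4054 %

80.4054 %


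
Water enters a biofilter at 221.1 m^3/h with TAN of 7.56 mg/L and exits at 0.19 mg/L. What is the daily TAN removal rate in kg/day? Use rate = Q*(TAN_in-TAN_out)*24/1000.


Concentration drop: TAN_in - TAN_out = 7.56 - 0.19 = 7.37 mg/L
Hourly TAN removed = Q * dTAN = 221.1 m^3/h * 7.37 mg/L = 1629.507 g/h  (m^3/h * mg/L = g/h)
Daily TAN removed = 1629.507 * 24 = 39108.168 g/day
Convert to kg/day: 39108.168 / 1000 = 39.108168 kg/day

39.108168 kg/day


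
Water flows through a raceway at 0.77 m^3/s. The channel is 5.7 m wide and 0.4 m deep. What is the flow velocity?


Cross-sectional area = W * d = 5.7 * 0.4 = 2.28 m^2
Velocity = Q / A = 0.77 / 2.28 = 0.337719 m/s

0.337719 m/s


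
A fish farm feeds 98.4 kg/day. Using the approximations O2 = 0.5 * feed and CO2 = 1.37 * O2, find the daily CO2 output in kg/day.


O2 = 98.4 * 0.5 = 49.2
CO2 = 49.2 * 1.37 = 67.404

67.404 kg/day


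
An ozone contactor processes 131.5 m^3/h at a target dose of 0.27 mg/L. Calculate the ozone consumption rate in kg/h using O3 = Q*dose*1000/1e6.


O3 demand (mg/h) = Q * dose * 1000 = 131.5 * 0.27 * 1000 = 35505 mg/h
Convert mg to kg: 35505 / 1e6 = 0.035505 kg/h

0.035505 kg/h


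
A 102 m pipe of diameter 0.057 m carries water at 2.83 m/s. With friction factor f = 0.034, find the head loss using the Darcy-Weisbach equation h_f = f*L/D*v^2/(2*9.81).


v^2 = 2.83^2 = 8.0089 m^2/s^2
L/D = 102/0.057 = 1789.4737
h_f = f*(L/D)*v^2/(2g) = 0.034 * 1789.4737 * 8.0089 / 19.62 = 24.8358 m

24.8358 m


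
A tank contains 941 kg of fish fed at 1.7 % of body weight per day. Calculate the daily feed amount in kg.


Feeding rate fraction = 1.7% / 100 = 0.017
Daily feed = 941 kg * 0.017 = 15.997 kg/day

15.997 kg/day


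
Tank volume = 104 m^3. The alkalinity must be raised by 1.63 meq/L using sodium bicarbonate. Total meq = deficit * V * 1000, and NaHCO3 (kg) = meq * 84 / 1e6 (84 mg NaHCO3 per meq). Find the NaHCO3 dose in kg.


Tank volume in L = 104 m^3 * 1000 = 104000 L
Total meq required = 1.63 meq/L * 104000 L = 169520 meq
NaHCO3 mass = 169520 meq * 84 mg/meq / 1e6 = 14.2397 kg

14.2397 kg


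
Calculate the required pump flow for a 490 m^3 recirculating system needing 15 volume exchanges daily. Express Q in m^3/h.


Daily recirculation volume = 490 m^3 * 15 = 7350 m^3/day
Flow rate Q = daily volume / 24 h = 7350 / 24 = 306.25 m^3/h

306.25 m^3/h


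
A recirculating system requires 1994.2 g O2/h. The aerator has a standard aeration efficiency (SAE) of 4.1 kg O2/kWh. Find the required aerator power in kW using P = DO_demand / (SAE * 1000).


SAE in g O2/kWh = 4.1 * 1000 = 4100 g/kWh
P = DO_demand / SAE_g = 1994.2 / 4100 = 0.48639 kW

0.48639 kW


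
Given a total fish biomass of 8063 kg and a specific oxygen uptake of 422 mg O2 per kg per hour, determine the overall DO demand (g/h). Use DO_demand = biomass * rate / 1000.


Total O2 consumption (mg/h) = 8063 kg * 422 mg/(kg*h) = 3402586 mg/h
Convert to g/h: 3402586 / 1000 = 3402.586 g/h

3402.586 g/h


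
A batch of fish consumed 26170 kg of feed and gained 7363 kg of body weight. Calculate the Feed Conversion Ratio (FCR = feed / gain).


FCR = feed consumed / weight gained
FCR = 26170 kg / 7363 kg = 3.55426

3.55426


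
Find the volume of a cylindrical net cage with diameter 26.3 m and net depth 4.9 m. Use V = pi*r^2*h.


r = d/2 = 26.3/2 = 13.15 m
Base area = pi*r^2 = pi*13.15^2 = 543.25206 m^2
Volume = 543.25206 * 4.9 = 2661.94 m^3

2661.94 m^3


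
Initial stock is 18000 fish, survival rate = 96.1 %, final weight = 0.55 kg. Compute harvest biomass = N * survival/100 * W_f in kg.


Survivors = 18000 * 96.1/100 = 17298 fish
Harvest biomass = survivors * W_f = 17298 * 0.55 = 9513.9 kg

9513.9 kg


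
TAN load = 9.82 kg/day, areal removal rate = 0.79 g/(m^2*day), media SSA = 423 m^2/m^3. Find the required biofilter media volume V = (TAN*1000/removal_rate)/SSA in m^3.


A = 9.82*1000 / 0.79 = 12430.38 m^2
V = 12430.38 / 423 = 29.3862

29.3862 m^3


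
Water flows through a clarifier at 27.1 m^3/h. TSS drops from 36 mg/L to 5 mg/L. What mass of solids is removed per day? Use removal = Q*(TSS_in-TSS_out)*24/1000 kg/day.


Concentration drop: TSS_in - TSS_out = 36 - 5 = 31 mg/L
Hourly solids removed = Q * dTSS = 27.1 m^3/h * 31 mg/L = 840.1 g/h  (m^3/h * mg/L = g/h)
Daily solids removed = 840.1 * 24 = 20162.4 g/day
Convert g to kg: 20162.4 / 1000 = 20.1624 kg/day

20.1624 kg/day


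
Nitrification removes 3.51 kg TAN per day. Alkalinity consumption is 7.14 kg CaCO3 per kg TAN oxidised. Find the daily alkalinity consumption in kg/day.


Alkalinity factor: 7.14 kg CaCO3 consumed per kg TAN nitrified
alk = 3.51 kg TAN * 7.14 = 25.0614 kg CaCO3/day

25.0614 kg CaCO3/day


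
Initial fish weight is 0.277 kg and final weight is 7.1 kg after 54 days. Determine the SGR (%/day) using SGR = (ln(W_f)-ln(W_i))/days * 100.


ln(W_f) = ln(7.1) = 1.9600948
ln(W_i) = ln(0.277) = -1.2837378
ln(W_f) - ln(W_i) = 1.9600948 - -1.2837378 = 3.2438326
SGR = 3.2438326 / 54 * 100 = 6.0071 %/day

6.0071 %/day


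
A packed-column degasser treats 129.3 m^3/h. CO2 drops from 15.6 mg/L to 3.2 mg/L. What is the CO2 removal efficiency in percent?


CO2_out / CO2_in = 3.2 / 15.6 = 0.20512821
Fraction remaining = 0.20512821
efficiency = (1 - 0.20512821) * 100 = 79.4872 %

79.4872 %


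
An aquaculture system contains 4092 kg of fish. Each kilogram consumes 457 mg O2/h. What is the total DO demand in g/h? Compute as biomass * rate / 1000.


Total O2 consumption (mg/h) = 4092 kg * 457 mg/(kg*h) = 1870044 mg/h
Convert to g/h: 1870044 / 1000 = 1870.044 g/h

1870.044 g/h


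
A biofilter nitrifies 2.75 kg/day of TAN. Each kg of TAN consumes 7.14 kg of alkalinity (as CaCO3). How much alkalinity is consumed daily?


Alkalinity factor: 7.14 kg CaCO3 consumed per kg TAN nitrified
alk = 2.75 kg TAN * 7.14 = 19.635 kg CaCO3/day

19.635 kg CaCO3/day


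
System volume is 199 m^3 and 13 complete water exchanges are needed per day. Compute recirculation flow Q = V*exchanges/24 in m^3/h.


Daily recirculation volume = 199 m^3 * 13 = 2587 m^3/day
Flow rate Q = daily volume / 24 h = 2587 / 24 = 107.792 m^3/h

107.792 m^3/h


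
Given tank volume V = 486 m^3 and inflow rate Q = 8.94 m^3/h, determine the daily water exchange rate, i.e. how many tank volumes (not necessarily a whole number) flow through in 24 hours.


Daily flow volume = 8.94 m^3/h * 24 h = 214.56 m^3/day
Exchanges = daily flow / tank volume = 214.56 / 486 = 0.441481 exchanges/day

0.441481 exchanges/day


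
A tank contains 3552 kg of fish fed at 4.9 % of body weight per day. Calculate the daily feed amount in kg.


Feeding rate fraction = 4.9% / 100 = 0.049
Daily feed = 3552 kg * 0.049 = 174.048 kg/day

174.048 kg/day


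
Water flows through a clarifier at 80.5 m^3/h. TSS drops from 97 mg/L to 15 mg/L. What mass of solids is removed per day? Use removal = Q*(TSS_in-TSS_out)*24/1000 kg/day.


Concentration drop: TSS_in - TSS_out = 97 - 15 = 82 mg/L
Hourly solids removed = Q * dTSS = 80.5 m^3/h * 82 mg/L = 6601 g/h  (m^3/h * mg/L = g/h)
Daily solids removed = 6601 * 24 = 158424 g/day
Convert g to kg: 158424 / 1000 = 158.424 kg/day

158.424 kg/day


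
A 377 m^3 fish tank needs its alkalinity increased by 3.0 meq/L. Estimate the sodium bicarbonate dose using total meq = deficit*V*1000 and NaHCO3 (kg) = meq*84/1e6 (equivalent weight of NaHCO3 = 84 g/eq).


Tank volume in L = 377 m^3 * 1000 = 377000 L
Total meq required = 3.0 meq/L * 377000 L = 1131000 meq
NaHCO3 mass = 1131000 meq * 84 mg/meq / 1e6 = 95.004 kg

95.004 kg


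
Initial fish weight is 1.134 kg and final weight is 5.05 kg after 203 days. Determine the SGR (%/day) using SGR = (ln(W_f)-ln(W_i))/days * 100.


ln(W_f) = ln(5.05) = 1.6193882
ln(W_i) = ln(1.134) = 0.12575121
ln(W_f) - ln(W_i) = 1.6193882 - 0.12575121 = 1.493637
SGR = 1.493637 / 203 * 100 = 0.735782 %/day

0.735782 %/day


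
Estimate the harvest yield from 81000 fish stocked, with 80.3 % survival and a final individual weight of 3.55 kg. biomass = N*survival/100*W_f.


Survivors = 81000 * 80.3/100 = 65043 fish
Harvest biomass = survivors * W_f = 65043 * 3.55 = 230902.65 kg

230902.65 kg


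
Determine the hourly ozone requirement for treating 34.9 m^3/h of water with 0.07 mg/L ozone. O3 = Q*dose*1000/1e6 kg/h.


O3 demand (mg/h) = Q * dose * 1000 = 34.9 * 0.07 * 1000 = 2443 mg/h
Convert mg to kg: 2443 / 1e6 = 0.002443 kg/h

0.002443 kg/h


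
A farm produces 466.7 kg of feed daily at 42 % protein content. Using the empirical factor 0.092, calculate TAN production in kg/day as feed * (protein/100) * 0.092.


Protein in feed = 466.7 * 42/100 = 196.014 kg/day
TAN = protein * 0.092 = 196.014 * 0.092 = 18.033288 kg/day

18.033288 kg/day


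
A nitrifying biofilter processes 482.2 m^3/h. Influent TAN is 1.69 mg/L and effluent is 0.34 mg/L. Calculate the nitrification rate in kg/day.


Concentration drop: TAN_in - TAN_out = 1.69 - 0.34 = 1.35 mg/L
Hourly TAN removed = Q * dTAN = 482.2 m^3/h * 1.35 mg/L = 650.97 g/h  (m^3/h * mg/L = g/h)
Daily TAN removed = 650.97 * 24 = 15623.28 g/day
Convert to kg/day: 15623.28 / 1000 = 15.62328 kg/day

15.62328 kg/day


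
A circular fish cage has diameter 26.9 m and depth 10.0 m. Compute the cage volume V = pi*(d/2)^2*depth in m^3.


r = d/2 = 26.9/2 = 13.45 m
Base area = pi*r^2 = pi*13.45^2 = 568.32197 m^2
Volume = 568.32197 * 10.0 = 5683.22 m^3

5683.22 m^3


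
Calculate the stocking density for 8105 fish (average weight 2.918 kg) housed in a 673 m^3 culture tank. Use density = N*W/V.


Total biomass = 8105 fish * 2.918 kg = 23650.39 kg
Density = total biomass / volume = 23650.39 / 673 = 35.1417 kg/m^3

35.1417 kg/m^3


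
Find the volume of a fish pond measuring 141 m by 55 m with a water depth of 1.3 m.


Base area = L * W = 141 * 55 = 7755 m^2
Volume = area * depth = 7755 * 1.3 = 10081.5 m^3

10081.5 m^3


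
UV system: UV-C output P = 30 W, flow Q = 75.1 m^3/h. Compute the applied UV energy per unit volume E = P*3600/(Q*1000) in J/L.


Energy delivered per hour = 30 W * 3600 s = 108000 J/h
Volume treated per hour = 75.1 m^3/h * 1000 = 75100 L/h
dose = 108000 / 75100 = 1.43808 J/L

1.43808 J/L


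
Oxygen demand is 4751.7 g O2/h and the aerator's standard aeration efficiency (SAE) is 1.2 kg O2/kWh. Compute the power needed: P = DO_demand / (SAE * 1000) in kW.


SAE in g O2/kWh = 1.2 * 1000 = 1200 g/kWh
P = DO_demand / SAE_g = 4751.7 / 1200 = 3.95975 kW

3.95975 kW


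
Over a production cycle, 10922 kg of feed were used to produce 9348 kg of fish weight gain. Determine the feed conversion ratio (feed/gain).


FCR = feed consumed / weight gained
FCR = 10922 kg / 9348 kg = 1.16838

1.16838


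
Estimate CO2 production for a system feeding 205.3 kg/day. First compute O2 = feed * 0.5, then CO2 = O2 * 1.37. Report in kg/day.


O2 = 205.3 * 0.5 = 102.65
CO2 = 102.65 * 1.37 = 140.6305

140.6305 kg/day


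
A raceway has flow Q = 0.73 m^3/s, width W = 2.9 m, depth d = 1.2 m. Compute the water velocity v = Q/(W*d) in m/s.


Cross-sectional area = W * d = 2.9 * 1.2 = 3.48 m^2
Velocity = Q / A = 0.73 / 3.48 = 0.20977 m/s

0.20977 m/s


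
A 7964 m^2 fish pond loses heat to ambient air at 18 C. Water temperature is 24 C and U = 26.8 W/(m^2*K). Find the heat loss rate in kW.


Temperature difference dT = 24 - 18 = 6 K
Heat loss (W) = U * A * dT = 26.8 * 7964 * 6 = 1280611.2 W
Convert to kW: 1280611.2 / 1000 = 1280.6112 kW

1280.6112 kW


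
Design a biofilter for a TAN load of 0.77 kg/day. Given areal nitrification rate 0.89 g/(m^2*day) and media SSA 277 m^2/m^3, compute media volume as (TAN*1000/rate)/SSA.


A = 0.77*1000 / 0.89 = 865.16854 m^2
V = 865.16854 / 277 = 3.12335

3.12335 m^3


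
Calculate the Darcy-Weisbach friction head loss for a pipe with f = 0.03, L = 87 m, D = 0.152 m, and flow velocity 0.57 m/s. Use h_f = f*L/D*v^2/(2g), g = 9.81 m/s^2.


v^2 = 0.57^2 = 0.3249 m^2/s^2
L/D = 87/0.152 = 572.36842
h_f = f*(L/D)*v^2/(2g) = 0.03 * 572.36842 * 0.3249 / 19.62 = 0.284346 m

0.284346 m


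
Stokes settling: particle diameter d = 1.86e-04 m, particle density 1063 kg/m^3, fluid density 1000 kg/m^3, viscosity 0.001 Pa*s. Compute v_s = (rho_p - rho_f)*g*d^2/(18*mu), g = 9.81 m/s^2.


Density difference: rho_p - rho_f = 1063 - 1000 = 63 kg/m^3
d^2 = (1.86e-04)^2 = 3.4596e-08 m^2
Numerator = (rho_p - rho_f) * g * d^2 = 63 * 9.81 * 3.4596e-08 = 2.1381366e-05
Denominator = 18 * mu = 18 * 0.001 = 0.018
v_s = 2.1381366e-05 / 0.018 = 0.00118785 m/s
Check: Re = rho_f * v_s * d / mu = 1000 * 0.00118785 * 1.86e-04 / 0.001 = 0.221 < 1, so Stokes' law applies.

0.00118785 m/s


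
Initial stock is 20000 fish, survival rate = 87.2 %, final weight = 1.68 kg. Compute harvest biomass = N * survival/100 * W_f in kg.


Survivors = 20000 * 87.2/100 = 17440 fish
Harvest biomass = survivors * W_f = 17440 * 1.68 = 29299.2 kg

29299.2 kg


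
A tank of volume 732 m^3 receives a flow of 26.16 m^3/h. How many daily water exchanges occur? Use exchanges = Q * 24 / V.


Daily flow volume = 26.16 m^3/h * 24 h = 627.84 m^3/day
Exchanges = daily flow / tank volume = 627.84 / 732 = 0.857705 exchanges/day

0.857705 exchanges/day


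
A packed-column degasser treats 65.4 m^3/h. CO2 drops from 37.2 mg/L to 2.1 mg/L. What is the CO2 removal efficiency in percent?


CO2_out / CO2_in = 2.1 / 37.2 = 0.056451613
Fraction remaining = 0.056451613
efficiency = (1 - 0.056451613) * 100 = 94.3548 %

94.3548 %


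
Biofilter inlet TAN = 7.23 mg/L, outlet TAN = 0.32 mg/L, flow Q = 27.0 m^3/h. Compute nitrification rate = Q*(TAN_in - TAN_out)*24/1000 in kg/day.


Concentration drop: TAN_in - TAN_out = 7.23 - 0.32 = 6.91 mg/L
Hourly TAN removed = Q * dTAN = 27.0 m^3/h * 6.91 mg/L = 186.57 g/h  (m^3/h * mg/L = g/h)
Daily TAN removed = 186.57 * 24 = 4477.68 g/day
Convert to kg/day: 4477.68 / 1000 = 4.47768 kg/day

4.47768 kg/day


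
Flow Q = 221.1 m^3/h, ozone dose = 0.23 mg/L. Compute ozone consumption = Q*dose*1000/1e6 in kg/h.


O3 demand (mg/h) = Q * dose * 1000 = 221.1 * 0.23 * 1000 = 50853 mg/h
Convert mg to kg: 50853 / 1e6 = 0.050853 kg/h

0.050853 kg/h


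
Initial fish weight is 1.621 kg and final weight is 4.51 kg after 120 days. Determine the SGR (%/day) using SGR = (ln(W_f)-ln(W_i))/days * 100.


ln(W_f) = ln(4.51) = 1.5062972
ln(W_i) = ln(1.621) = 0.48304324
ln(W_f) - ln(W_i) = 1.5062972 - 0.48304324 = 1.023254
SGR = 1.023254 / 120 * 100 = 0.852712 %/day

0.852712 %/day


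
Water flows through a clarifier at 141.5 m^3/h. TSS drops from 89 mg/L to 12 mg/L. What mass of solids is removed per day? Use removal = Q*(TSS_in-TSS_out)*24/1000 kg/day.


Concentration drop: TSS_in - TSS_out = 89 - 12 = 77 mg/L
Hourly solids removed = Q * dTSS = 141.5 m^3/h * 77 mg/L = 10895.5 g/h  (m^3/h * mg/L = g/h)
Daily solids removed = 10895.5 * 24 = 261492 g/day
Convert g to kg: 261492 / 1000 = 261.492 kg/day

261.492 kg/day


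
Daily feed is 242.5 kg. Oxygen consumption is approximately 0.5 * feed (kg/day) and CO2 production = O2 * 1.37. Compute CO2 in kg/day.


O2 = 242.5 * 0.5 = 121.25
CO2 = 121.25 * 1.37 = 166.1125

166.1125 kg/day


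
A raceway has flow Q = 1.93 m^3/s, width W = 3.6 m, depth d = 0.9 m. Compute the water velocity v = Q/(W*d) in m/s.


Cross-sectional area = W * d = 3.6 * 0.9 = 3.24 m^2
Velocity = Q / A = 1.93 / 3.24 = 0.595679 m/s

0.595679 m/s


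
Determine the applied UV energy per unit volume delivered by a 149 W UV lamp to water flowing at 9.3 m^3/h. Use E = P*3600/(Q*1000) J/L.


Energy delivered per hour = 149 W * 3600 s = 536400 J/h
Volume treated per hour = 9.3 m^3/h * 1000 = 9300 L/h
dose = 536400 / 9300 = 57.6774 J/L

57.6774 J/L


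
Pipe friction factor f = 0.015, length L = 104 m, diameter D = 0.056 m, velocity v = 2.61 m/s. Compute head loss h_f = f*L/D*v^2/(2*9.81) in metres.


v^2 = 2.61^2 = 6.8121 m^2/s^2
L/D = 104/0.056 = 1857.1429
h_f = f*(L/D)*v^2/(2g) = 0.015 * 1857.1429 * 6.8121 / 19.62 = 9.67205 m

9.67205 m


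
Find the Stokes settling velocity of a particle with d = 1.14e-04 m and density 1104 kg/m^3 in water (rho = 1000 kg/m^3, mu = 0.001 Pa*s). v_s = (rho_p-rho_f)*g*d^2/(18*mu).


Density difference: rho_p - rho_f = 1104 - 1000 = 104 kg/m^3
d^2 = (1.14e-04)^2 = 1.2996e-08 m^2
Numerator = (rho_p - rho_f) * g * d^2 = 104 * 9.81 * 1.2996e-08 = 1.3259039e-05
Denominator = 18 * mu = 18 * 0.001 = 0.018
v_s = 1.3259039e-05 / 0.018 = 7.36613e-04 m/s
Check: Re = rho_f * v_s * d / mu = 1000 * 7.36613e-04 * 1.14e-04 / 0.001 = 0.084 < 1, so Stokes' law applies.

7.36613e-04 m/s


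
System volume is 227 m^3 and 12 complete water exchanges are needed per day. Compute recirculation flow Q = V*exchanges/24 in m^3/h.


Daily recirculation volume = 227 m^3 * 12 = 2724 m^3/day
Flow rate Q = daily volume / 24 h = 2724 / 24 = 113.5 m^3/h

113.5 m^3/h


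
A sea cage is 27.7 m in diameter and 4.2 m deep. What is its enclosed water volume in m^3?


r = d/2 = 27.7/2 = 13.85 m
Base area = pi*r^2 = pi*13.85^2 = 602.62816 m^2
Volume = 602.62816 * 4.2 = 2531.04 m^3

2531.04 m^3


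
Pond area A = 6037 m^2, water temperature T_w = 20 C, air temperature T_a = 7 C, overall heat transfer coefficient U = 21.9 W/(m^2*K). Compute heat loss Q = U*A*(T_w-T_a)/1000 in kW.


Temperature difference dT = 20 - 7 = 13 K
Heat loss (W) = U * A * dT = 21.9 * 6037 * 13 = 1718733.9 W
Convert to kW: 1718733.9 / 1000 = 1718.7339 kW

1718.7339 kW


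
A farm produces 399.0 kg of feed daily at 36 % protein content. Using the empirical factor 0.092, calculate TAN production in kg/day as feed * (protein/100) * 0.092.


Protein in feed = 399.0 * 36/100 = 143.64 kg/day
TAN = protein * 0.092 = 143.64 * 0.092 = 13.21488 kg/day

13.21488 kg/day


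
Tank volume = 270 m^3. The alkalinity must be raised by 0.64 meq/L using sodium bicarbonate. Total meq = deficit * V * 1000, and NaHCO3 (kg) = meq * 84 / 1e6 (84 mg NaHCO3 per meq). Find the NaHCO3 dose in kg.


Tank volume in L = 270 m^3 * 1000 = 270000 L
Total meq required = 0.64 meq/L * 270000 L = 172800 meq
NaHCO3 mass = 172800 meq * 84 mg/meq / 1e6 = 14.5152 kg

14.5152 kg


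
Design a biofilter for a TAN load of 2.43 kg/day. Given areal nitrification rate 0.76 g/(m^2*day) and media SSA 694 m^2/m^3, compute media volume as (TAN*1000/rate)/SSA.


A = 2.43*1000 / 0.76 = 3197.3684 m^2
V = 3197.3684 / 694 = 4.60716

4.60716 m^3


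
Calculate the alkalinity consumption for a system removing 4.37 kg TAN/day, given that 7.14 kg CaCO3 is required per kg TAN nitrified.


Alkalinity factor: 7.14 kg CaCO3 consumed per kg TAN nitrified
alk = 4.37 kg TAN * 7.14 = 31.2018 kg CaCO3/day

31.2018 kg CaCO3/day


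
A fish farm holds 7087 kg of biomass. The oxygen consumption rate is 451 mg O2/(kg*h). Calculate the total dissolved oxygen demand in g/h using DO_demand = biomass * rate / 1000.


Total O2 consumption (mg/h) = 7087 kg * 451 mg/(kg*h) = 3196237 mg/h
Convert to g/h: 3196237 / 1000 = 3196.237 g/h

3196.237 g/h


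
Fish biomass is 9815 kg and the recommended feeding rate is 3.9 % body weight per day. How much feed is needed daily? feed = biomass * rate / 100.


Feeding rate fraction = 3.9% / 100 = 0.039
Daily feed = 9815 kg * 0.039 = 382.785 kg/day

382.785 kg/day


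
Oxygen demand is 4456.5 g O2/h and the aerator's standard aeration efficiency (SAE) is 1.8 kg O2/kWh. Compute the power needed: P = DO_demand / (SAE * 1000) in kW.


SAE in g O2/kWh = 1.8 * 1000 = 1800 g/kWh
P = DO_demand / SAE_g = 4456.5 / 1800 = 2.47583 kW

2.47583 kW


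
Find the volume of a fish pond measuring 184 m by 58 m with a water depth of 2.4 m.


Base area = L * W = 184 * 58 = 10672 m^2
Volume = area * depth = 10672 * 2.4 = 25612.8 m^3

25612.8 m^3


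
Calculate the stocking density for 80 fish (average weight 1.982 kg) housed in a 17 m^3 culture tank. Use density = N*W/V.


Total biomass = 80 fish * 1.982 kg = 158.56 kg
Density = total biomass / volume = 158.56 / 17 = 9.32706 kg/m^3

9.32706 kg/m^3


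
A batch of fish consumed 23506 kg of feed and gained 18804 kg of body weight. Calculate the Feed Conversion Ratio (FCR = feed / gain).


FCR = feed consumed / weight gained
FCR = 23506 kg / 18804 kg = 1.25005

1.25005


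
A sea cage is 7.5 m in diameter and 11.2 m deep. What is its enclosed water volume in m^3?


r = d/2 = 7.5/2 = 3.75 m
Base area = pi*r^2 = pi*3.75^2 = 44.178647 m^2
Volume = 44.178647 * 11.2 = 494.801 m^3

494.801 m^3


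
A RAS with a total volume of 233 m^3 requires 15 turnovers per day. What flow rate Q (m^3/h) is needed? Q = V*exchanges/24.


Daily recirculation volume = 233 m^3 * 15 = 3495 m^3/day
Flow rate Q = daily volume / 24 h = 3495 / 24 = 145.625 m^3/h

145.625 m^3/h


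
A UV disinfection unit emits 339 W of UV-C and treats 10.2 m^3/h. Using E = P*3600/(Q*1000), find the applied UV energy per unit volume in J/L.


Energy delivered per hour = 339 W * 3600 s = 1220400 J/h
Volume treated per hour = 10.2 m^3/h * 1000 = 10200 L/h
dose = 1220400 / 10200 = 119.647 J/L

119.647 J/L


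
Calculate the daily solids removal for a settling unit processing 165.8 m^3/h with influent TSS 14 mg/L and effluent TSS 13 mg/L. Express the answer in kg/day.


Concentration drop: TSS_in - TSS_out = 14 - 13 = 1 mg/L
Hourly solids removed = Q * dTSS = 165.8 m^3/h * 1 mg/L = 165.8 g/h  (m^3/h * mg/L = g/h)
Daily solids removed = 165.8 * 24 = 3979.2 g/day
Convert g to kg: 3979.2 / 1000 = 3.9792 kg/day

3.9792 kg/day


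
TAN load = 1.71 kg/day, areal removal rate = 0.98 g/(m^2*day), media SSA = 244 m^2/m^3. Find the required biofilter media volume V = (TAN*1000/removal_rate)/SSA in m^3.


A = 1.71*1000 / 0.98 = 1744.898 m^2
V = 1744.898 / 244 = 7.15122

7.15122 m^3


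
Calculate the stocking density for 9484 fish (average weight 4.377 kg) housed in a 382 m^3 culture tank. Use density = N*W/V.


Total biomass = 9484 fish * 4.377 kg = 41511.468 kg
Density = total biomass / volume = 41511.468 / 382 = 108.669 kg/m^3

108.669 kg/m^3


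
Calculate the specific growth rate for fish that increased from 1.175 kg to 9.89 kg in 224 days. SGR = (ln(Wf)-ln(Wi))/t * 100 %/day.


ln(W_f) = ln(9.89) = 2.2915241
ln(W_i) = ln(1.175) = 0.16126815
ln(W_f) - ln(W_i) = 2.2915241 - 0.16126815 = 2.130256
SGR = 2.130256 / 224 * 100 = 0.951007 %/day

0.951007 %/day


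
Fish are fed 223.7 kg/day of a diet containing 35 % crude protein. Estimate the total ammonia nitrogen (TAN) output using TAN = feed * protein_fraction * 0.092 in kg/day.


Protein in feed = 223.7 * 35/100 = 78.295 kg/day
TAN = protein * 0.092 = 78.295 * 0.092 = 7.20314 kg/day

7.20314 kg/day


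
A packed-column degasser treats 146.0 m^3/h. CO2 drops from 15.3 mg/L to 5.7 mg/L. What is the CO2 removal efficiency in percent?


CO2_out / CO2_in = 5.7 / 15.3 = 0.37254902
Fraction remaining = 0.37254902
efficiency = (1 - 0.37254902) * 100 = 62.7451 %

62.7451 %


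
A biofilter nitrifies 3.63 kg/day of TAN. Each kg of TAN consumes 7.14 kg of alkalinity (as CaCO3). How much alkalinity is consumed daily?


Alkalinity factor: 7.14 kg CaCO3 consumed per kg TAN nitrified
alk = 3.63 kg TAN * 7.14 = 25.9182 kg CaCO3/day

25.9182 kg CaCO3/day


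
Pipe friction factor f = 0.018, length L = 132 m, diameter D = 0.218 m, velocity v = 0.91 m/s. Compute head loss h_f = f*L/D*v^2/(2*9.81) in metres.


v^2 = 0.91^2 = 0.8281 m^2/s^2
L/D = 132/0.218 = 605.50459
h_f = f*(L/D)*v^2/(2g) = 0.018 * 605.50459 * 0.8281 / 19.62 = 0.460017 m

0.460017 m


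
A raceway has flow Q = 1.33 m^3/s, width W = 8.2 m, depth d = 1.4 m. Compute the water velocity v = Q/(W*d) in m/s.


Cross-sectional area = W * d = 8.2 * 1.4 = 11.48 m^2
Velocity = Q / A = 1.33 / 11.48 = 0.115854 m/s

0.115854 m/s


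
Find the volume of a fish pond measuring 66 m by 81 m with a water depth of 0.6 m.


Base area = L * W = 66 * 81 = 5346 m^2
Volume = area * depth = 5346 * 0.6 = 3207.6 m^3

3207.6 m^3


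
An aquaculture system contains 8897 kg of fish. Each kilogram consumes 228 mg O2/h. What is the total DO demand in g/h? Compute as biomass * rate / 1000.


Total O2 consumption (mg/h) = 8897 kg * 228 mg/(kg*h) = 2028516 mg/h
Convert to g/h: 2028516 / 1000 = 2028.516 g/h

2028.516 g/h


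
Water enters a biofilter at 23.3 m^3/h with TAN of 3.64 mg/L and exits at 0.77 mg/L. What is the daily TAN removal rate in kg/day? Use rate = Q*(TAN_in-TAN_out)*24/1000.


Concentration drop: TAN_in - TAN_out = 3.64 - 0.77 = 2.87 mg/L
Hourly TAN removed = Q * dTAN = 23.3 m^3/h * 2.87 mg/L = 66.871 g/h  (m^3/h * mg/L = g/h)
Daily TAN removed = 66.871 * 24 = 1604.904 g/day
Convert to kg/day: 1604.904 / 1000 = 1.604904 kg/day

1.604904 kg/day


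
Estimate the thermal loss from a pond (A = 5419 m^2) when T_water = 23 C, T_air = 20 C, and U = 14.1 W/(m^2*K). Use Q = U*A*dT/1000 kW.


Temperature difference dT = 23 - 20 = 3 K
Heat loss (W) = U * A * dT = 14.1 * 5419 * 3 = 229223.7 W
Convert to kW: 229223.7 / 1000 = 229.2237 kW

229.2237 kW


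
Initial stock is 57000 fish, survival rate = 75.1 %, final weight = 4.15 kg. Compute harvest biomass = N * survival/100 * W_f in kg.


Survivors = 57000 * 75.1/100 = 42807 fish
Harvest biomass = survivors * W_f = 42807 * 4.15 = 177649.05 kg

177649.05 kg


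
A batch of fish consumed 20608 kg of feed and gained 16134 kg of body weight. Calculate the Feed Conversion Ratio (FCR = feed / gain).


FCR = feed consumed / weight gained
FCR = 20608 kg / 16134 kg = 1.2773

1.2773


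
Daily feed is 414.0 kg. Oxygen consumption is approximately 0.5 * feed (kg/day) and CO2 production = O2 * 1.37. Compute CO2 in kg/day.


O2 = 414.0 * 0.5 = 207
CO2 = 207 * 1.37 = 283.59

283.59 kg/day


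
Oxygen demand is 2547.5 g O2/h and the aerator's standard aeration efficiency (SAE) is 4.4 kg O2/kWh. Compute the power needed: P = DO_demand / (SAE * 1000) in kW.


SAE in g O2/kWh = 4.4 * 1000 = 4400 g/kWh
P = DO_demand / SAE_g = 2547.5 / 4400 = 0.578977 kW

0.578977 kW


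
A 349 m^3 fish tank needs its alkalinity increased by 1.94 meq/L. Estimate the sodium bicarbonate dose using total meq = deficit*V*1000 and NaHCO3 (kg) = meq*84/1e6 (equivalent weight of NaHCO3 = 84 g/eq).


Tank volume in L = 349 m^3 * 1000 = 349000 L
Total meq required = 1.94 meq/L * 349000 L = 677060 meq
NaHCO3 mass = 677060 meq * 84 mg/meq / 1e6 = 56.873 kg

56.873 kg


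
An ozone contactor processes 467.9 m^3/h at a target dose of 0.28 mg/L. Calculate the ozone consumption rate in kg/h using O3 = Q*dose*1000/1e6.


O3 demand (mg/h) = Q * dose * 1000 = 467.9 * 0.28 * 1000 = 131012 mg/h
Convert mg to kg: 131012 / 1e6 = 0.131012 kg/h

0.131012 kg/h


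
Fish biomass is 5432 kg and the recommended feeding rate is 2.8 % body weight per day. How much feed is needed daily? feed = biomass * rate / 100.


Feeding rate fraction = 2.8% / 100 = 0.028
Daily feed = 5432 kg * 0.028 = 152.096 kg/day

152.096 kg/day


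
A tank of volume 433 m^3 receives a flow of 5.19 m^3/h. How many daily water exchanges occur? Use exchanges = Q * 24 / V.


Daily flow volume = 5.19 m^3/h * 24 h = 124.56 m^3/day
Exchanges = daily flow / tank volume = 124.56 / 433 = 0.287667 exchanges/day

0.287667 exchanges/day


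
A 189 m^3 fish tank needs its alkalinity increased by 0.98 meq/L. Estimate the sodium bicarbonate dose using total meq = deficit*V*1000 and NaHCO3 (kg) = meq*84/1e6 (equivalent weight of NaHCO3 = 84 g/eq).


Tank volume in L = 189 m^3 * 1000 = 189000 L
Total meq required = 0.98 meq/L * 189000 L = 185220 meq
NaHCO3 mass = 185220 meq * 84 mg/meq / 1e6 = 15.5585 kg

15.5585 kg


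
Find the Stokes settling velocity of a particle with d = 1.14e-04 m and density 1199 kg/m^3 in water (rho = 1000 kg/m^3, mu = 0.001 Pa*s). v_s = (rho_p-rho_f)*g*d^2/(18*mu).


Density difference: rho_p - rho_f = 1199 - 1000 = 199 kg/m^3
d^2 = (1.14e-04)^2 = 1.2996e-08 m^2
Numerator = (rho_p - rho_f) * g * d^2 = 199 * 9.81 * 1.2996e-08 = 2.5370661e-05
Denominator = 18 * mu = 18 * 0.001 = 0.018
v_s = 2.5370661e-05 / 0.018 = 0.00140948 m/s
Check: Re = rho_f * v_s * d / mu = 1000 * 0.00140948 * 1.14e-04 / 0.001 = 0.161 < 1, so Stokes' law applies.

0.00140948 m/s


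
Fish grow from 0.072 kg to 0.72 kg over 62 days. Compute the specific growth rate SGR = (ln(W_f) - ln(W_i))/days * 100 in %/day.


ln(W_f) = ln(0.72) = -0.32850407
ln(W_i) = ln(0.072) = -2.6310892
ln(W_f) - ln(W_i) = -0.32850407 - -2.6310892 = 2.3025851
SGR = 2.3025851 / 62 * 100 = 3.71385 %/day

3.71385 %/day


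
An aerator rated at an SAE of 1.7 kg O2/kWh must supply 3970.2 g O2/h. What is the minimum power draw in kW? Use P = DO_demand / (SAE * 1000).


SAE in g O2/kWh = 1.7 * 1000 = 1700 g/kWh
P = DO_demand / SAE_g = 3970.2 / 1700 = 2.33541 kW

2.33541 kW


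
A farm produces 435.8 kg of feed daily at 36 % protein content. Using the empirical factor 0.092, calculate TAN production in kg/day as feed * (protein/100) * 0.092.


Protein in feed = 435.8 * 36/100 = 156.888 kg/day
TAN = protein * 0.092 = 156.888 * 0.092 = 14.433696 kg/day

14.433696 kg/day


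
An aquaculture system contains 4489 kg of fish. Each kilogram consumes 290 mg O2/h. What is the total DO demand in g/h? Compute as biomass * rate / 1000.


Total O2 consumption (mg/h) = 4489 kg * 290 mg/(kg*h) = 1301810 mg/h
Convert to g/h: 1301810 / 1000 = 1301.81 g/h

1301.81 g/h


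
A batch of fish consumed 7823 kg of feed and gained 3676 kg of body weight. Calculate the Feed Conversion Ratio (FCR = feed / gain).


FCR = feed consumed / weight gained
FCR = 7823 kg / 3676 kg = 2.12813

2.12813


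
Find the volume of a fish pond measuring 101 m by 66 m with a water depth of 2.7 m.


Base area = L * W = 101 * 66 = 6666 m^2
Volume = area * depth = 6666 * 2.7 = 17998.2 m^3

17998.2 m^3


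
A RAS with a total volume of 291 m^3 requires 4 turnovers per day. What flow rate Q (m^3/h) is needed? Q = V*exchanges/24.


Daily recirculation volume = 291 m^3 * 4 = 1164 m^3/day
Flow rate Q = daily volume / 24 h = 1164 / 24 = 48.5 m^3/h

48.5 m^3/h


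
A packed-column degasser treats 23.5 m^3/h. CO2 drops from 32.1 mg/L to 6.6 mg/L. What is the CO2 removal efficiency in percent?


CO2_out / CO2_in = 6.6 / 32.1 = 0.20560748
Fraction remaining = 0.20560748
efficiency = (1 - 0.20560748) * 100 = 79.4393 %

79.4393 %


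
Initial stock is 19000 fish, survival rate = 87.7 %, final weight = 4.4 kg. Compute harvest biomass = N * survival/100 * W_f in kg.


Survivors = 19000 * 87.7/100 = 16663 fish
Harvest biomass = survivors * W_f = 16663 * 4.4 = 73317.2 kg

73317.2 kg


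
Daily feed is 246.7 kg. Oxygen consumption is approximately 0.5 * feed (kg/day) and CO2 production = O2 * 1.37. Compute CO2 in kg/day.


O2 = 246.7 * 0.5 = 123.35
CO2 = 123.35 * 1.37 = 168.9895

168.9895 kg/day


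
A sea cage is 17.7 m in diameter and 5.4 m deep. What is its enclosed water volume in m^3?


r = d/2 = 17.7/2 = 8.85 m
Base area = pi*r^2 = pi*8.85^2 = 246.05739 m^2
Volume = 246.05739 * 5.4 = 1328.71 m^3

1328.71 m^3
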